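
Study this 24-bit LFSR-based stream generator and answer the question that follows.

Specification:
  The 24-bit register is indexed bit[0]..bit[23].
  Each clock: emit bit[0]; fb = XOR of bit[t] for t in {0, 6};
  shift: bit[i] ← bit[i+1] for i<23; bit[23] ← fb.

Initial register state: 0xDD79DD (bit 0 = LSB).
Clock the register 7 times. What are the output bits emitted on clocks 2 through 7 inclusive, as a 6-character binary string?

reg_0 = 0xDD79DD
clock 1: out=1, reg = 0x6EBCEE
clock 2: out=0, reg = 0xB75E77
clock 3: out=1, reg = 0x5BAF3B
clock 4: out=1, reg = 0xADD79D
clock 5: out=1, reg = 0xD6EBCE
clock 6: out=0, reg = 0xEB75E7
clock 7: out=1, reg = 0x75BAF3

011101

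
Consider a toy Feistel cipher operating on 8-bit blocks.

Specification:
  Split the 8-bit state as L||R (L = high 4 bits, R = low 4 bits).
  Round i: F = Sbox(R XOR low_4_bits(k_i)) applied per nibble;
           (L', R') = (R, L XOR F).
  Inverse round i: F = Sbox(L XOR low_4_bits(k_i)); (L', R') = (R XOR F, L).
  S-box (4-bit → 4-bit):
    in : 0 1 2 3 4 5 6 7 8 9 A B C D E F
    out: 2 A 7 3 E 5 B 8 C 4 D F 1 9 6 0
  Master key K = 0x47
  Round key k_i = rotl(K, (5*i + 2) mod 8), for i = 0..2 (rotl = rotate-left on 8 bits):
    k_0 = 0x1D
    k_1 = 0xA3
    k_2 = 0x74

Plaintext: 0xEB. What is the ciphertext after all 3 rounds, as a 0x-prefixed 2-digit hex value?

s_0 = plaintext = 0xEB
s_1 = Round(s_0, k_0) = 0xB5
s_2 = Round(s_1, k_1) = 0x50
s_3 = Round(s_2, k_2) = 0x0B

0x0B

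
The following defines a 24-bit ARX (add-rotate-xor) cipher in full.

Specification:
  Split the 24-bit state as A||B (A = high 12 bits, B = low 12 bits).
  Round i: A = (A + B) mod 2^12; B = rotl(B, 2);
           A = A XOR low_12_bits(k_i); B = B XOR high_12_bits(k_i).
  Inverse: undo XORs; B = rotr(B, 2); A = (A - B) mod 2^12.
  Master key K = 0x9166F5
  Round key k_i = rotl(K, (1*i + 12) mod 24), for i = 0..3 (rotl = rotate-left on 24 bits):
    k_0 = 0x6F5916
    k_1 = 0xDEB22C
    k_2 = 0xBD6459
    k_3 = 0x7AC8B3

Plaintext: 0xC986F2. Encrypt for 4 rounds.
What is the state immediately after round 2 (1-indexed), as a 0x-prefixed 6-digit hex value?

0x5F4918

s_0 = plaintext = 0xC986F2
s_1 = Round(s_0, k_0) = 0xA9CD3C
s_2 = Round(s_1, k_1) = 0x5F4918
s_3 = Round(s_2, k_2) = 0xB55FB4
s_4 = Round(s_3, k_3) = 0x3BA97F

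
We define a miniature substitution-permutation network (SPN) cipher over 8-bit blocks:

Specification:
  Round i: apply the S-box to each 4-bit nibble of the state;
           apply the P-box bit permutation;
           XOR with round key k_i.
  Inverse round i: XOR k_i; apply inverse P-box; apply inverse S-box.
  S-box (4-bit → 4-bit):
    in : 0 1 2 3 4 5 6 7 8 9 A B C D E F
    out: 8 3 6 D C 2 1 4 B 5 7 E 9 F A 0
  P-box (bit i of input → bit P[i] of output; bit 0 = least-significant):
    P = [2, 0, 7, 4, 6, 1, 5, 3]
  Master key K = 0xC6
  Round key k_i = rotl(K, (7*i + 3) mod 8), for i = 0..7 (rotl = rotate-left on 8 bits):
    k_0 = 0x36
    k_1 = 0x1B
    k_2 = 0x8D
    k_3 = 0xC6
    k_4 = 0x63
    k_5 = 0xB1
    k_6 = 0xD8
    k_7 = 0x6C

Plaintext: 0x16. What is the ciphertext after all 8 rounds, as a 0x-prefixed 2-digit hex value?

s_0 = plaintext = 0x16
s_1 = Round(s_0, k_0) = 0x70
s_2 = Round(s_1, k_1) = 0x2B
s_3 = Round(s_2, k_2) = 0x3E
s_4 = Round(s_3, k_3) = 0xBF
s_5 = Round(s_4, k_4) = 0x49
s_6 = Round(s_5, k_5) = 0x1D
s_7 = Round(s_6, k_6) = 0x0F
s_8 = Round(s_7, k_7) = 0x64

0x64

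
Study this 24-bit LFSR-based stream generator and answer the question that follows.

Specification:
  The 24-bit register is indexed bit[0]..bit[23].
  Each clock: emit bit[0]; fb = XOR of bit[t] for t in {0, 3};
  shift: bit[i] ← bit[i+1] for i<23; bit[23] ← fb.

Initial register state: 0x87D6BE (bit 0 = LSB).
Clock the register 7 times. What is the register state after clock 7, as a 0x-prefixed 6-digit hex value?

reg_0 = 0x87D6BE
clock 1: out=0, reg = 0xC3EB5F
clock 2: out=1, reg = 0x61F5AF
clock 3: out=1, reg = 0x30FAD7
clock 4: out=1, reg = 0x987D6B
clock 5: out=1, reg = 0x4C3EB5
clock 6: out=1, reg = 0xA61F5A
clock 7: out=0, reg = 0xD30FAD

0xD30FAD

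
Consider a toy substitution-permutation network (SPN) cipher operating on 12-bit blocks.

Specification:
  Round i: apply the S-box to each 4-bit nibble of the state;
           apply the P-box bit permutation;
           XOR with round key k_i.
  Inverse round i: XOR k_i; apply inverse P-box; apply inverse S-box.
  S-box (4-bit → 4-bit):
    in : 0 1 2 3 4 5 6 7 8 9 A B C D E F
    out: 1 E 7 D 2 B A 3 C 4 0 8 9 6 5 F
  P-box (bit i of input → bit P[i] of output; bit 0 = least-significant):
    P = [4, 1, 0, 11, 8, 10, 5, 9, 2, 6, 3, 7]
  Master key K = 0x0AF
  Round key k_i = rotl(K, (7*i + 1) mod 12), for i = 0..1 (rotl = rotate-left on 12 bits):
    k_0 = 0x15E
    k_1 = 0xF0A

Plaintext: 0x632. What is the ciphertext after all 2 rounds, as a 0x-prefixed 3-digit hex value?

0xF45

s_0 = plaintext = 0x632
s_1 = Round(s_0, k_0) = 0x2AD
s_2 = Round(s_1, k_1) = 0xF45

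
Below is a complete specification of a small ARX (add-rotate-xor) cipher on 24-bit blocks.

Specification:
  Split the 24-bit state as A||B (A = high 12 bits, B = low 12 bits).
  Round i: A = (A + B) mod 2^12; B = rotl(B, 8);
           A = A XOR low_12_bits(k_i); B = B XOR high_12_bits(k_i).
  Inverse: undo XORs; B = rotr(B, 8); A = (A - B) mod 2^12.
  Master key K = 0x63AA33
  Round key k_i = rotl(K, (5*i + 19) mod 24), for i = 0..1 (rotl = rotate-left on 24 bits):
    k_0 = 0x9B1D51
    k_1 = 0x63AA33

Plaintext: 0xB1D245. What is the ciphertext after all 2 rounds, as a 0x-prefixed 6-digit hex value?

0x6FB3F3

s_0 = plaintext = 0xB1D245
s_1 = Round(s_0, k_0) = 0x033C95
s_2 = Round(s_1, k_1) = 0x6FB3F3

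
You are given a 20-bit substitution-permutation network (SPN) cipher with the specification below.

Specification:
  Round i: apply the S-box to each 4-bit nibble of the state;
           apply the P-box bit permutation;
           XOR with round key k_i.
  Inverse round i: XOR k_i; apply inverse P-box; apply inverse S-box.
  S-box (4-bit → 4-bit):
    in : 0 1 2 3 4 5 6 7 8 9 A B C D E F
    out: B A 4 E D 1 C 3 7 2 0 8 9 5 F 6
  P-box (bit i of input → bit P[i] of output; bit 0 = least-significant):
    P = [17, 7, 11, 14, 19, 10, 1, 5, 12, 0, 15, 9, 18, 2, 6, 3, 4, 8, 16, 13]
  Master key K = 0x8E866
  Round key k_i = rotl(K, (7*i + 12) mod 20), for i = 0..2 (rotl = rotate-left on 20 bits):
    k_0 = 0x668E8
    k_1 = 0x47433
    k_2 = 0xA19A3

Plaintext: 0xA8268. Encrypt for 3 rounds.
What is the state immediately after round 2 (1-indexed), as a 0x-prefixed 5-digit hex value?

0xA0BCE

s_0 = plaintext = 0xA8268
s_1 = Round(s_0, k_0) = 0x0E00E
s_2 = Round(s_1, k_1) = 0xA0BCE
s_3 = Round(s_2, k_2) = 0x4530F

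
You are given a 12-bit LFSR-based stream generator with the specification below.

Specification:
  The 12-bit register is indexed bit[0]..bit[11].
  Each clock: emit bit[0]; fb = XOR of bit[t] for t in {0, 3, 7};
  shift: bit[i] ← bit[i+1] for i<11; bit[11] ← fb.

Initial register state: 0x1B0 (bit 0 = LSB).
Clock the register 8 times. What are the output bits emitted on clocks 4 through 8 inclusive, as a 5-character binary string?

reg_0 = 0x1B0
clock 1: out=0, reg = 0x8D8
clock 2: out=0, reg = 0x46C
clock 3: out=0, reg = 0xA36
clock 4: out=0, reg = 0x51B
clock 5: out=1, reg = 0x28D
clock 6: out=1, reg = 0x946
clock 7: out=0, reg = 0x4A3
clock 8: out=1, reg = 0x251

01101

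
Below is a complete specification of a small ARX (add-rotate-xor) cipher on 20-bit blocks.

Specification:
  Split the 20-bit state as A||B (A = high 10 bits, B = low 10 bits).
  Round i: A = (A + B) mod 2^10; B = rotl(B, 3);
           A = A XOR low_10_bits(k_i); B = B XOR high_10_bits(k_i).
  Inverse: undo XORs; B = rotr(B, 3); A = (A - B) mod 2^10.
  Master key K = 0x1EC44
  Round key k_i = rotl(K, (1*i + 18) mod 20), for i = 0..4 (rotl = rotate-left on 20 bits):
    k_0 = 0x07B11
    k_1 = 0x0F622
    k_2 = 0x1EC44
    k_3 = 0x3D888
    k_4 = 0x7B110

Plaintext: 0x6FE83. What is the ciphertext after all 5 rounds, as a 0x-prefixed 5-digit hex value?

0xCD288

s_0 = plaintext = 0x6FE83
s_1 = Round(s_0, k_0) = 0xD4C03
s_2 = Round(s_1, k_1) = 0x5D025
s_3 = Round(s_2, k_2) = 0x77553
s_4 = Round(s_3, k_3) = 0xEE26C
s_5 = Round(s_4, k_4) = 0xCD288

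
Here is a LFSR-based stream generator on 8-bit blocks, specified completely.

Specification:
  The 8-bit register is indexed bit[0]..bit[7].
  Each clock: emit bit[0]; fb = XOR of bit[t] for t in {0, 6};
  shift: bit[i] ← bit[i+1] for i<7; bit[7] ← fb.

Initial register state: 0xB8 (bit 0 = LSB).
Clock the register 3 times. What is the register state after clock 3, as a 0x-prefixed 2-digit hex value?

reg_0 = 0xB8
clock 1: out=0, reg = 0x5C
clock 2: out=0, reg = 0xAE
clock 3: out=0, reg = 0x57

0x57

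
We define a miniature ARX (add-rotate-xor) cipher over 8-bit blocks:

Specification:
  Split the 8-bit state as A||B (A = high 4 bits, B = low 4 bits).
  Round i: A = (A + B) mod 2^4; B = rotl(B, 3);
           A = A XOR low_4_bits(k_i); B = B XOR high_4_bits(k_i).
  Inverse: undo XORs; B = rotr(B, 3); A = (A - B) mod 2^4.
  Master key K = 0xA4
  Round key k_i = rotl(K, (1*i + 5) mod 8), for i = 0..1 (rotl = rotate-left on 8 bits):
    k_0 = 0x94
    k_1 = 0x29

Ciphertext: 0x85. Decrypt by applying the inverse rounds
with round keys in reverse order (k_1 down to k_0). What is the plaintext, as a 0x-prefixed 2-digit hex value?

s_0 = ciphertext = 0x85
s_1 = InvRound(s_0, k_1) = 0x3E
s_2 = InvRound(s_1, k_0) = 0x9E

0x9E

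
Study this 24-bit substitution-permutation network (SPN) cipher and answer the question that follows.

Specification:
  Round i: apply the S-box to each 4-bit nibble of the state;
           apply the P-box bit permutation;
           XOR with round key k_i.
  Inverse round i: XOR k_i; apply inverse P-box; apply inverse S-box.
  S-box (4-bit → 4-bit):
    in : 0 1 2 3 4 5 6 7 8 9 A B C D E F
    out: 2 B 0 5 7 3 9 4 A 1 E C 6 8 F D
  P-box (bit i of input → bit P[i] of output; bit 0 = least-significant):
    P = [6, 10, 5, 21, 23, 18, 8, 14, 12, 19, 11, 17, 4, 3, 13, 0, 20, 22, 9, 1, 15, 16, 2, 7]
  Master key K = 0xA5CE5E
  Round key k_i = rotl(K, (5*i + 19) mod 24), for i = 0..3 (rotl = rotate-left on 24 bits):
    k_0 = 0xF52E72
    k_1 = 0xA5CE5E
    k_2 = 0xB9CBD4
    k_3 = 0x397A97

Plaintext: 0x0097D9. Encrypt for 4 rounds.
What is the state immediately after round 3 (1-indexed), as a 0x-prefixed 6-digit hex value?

s_0 = plaintext = 0x0097D9
s_1 = Round(s_0, k_0) = 0xB46622
s_2 = Round(s_1, k_1) = 0xF7DCCB
s_3 = Round(s_2, k_2) = 0x954071
s_4 = Round(s_3, k_3) = 0x41DFCF

0x954071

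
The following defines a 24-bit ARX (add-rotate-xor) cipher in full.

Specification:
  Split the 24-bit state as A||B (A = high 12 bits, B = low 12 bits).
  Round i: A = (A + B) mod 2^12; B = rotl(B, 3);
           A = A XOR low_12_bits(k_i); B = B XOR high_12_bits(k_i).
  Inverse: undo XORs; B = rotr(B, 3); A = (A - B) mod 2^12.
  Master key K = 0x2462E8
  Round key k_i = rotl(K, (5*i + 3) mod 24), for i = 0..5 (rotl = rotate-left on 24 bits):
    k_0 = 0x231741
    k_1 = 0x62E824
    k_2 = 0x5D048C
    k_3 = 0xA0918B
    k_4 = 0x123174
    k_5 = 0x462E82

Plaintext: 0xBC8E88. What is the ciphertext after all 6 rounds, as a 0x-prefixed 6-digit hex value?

0xC6AA35

s_0 = plaintext = 0xBC8E88
s_1 = Round(s_0, k_0) = 0xD11676
s_2 = Round(s_1, k_1) = 0xBA359D
s_3 = Round(s_2, k_2) = 0x5CC93A
s_4 = Round(s_3, k_3) = 0xE8D3DD
s_5 = Round(s_4, k_4) = 0x31EFCA
s_6 = Round(s_5, k_5) = 0xC6AA35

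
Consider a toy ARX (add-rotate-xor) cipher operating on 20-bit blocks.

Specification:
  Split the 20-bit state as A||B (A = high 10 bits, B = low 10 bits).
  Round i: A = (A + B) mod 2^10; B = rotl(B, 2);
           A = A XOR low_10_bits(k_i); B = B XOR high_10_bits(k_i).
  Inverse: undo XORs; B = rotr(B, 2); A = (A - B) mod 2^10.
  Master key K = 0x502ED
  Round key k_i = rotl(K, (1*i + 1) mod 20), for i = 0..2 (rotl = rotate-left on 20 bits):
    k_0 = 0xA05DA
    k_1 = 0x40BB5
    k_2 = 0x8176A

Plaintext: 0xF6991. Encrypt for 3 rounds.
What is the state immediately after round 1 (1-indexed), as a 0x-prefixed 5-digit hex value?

0x2C4C4

s_0 = plaintext = 0xF6991
s_1 = Round(s_0, k_0) = 0x2C4C4
s_2 = Round(s_1, k_1) = 0xB0212
s_3 = Round(s_2, k_2) = 0xEE24F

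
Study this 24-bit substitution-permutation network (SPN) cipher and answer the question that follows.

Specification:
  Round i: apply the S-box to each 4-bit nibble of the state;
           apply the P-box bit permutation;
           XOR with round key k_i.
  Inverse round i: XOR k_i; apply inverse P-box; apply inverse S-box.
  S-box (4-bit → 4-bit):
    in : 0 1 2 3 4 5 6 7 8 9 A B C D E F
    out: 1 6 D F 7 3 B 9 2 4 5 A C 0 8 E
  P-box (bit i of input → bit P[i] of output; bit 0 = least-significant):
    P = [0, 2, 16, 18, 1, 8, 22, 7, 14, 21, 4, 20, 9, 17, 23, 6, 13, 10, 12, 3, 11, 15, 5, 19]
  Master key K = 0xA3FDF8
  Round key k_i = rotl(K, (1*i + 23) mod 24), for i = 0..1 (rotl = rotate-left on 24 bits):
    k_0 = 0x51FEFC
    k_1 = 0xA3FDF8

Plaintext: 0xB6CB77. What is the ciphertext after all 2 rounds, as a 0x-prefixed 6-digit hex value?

s_0 = plaintext = 0xB6CB77
s_1 = Round(s_0, k_0) = 0xED5A37
s_2 = Round(s_1, k_1) = 0xEDBE6B

0xEDBE6B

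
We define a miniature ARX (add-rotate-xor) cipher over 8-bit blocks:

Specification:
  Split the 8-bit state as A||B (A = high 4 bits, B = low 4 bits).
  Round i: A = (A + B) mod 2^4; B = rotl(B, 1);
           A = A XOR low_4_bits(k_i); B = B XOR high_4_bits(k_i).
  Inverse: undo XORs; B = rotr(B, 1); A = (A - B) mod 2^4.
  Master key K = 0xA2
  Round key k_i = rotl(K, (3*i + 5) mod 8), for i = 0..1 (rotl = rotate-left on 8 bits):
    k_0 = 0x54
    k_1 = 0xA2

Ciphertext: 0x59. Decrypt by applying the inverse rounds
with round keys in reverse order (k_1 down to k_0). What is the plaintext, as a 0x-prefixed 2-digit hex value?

0x46

s_0 = ciphertext = 0x59
s_1 = InvRound(s_0, k_1) = 0xE9
s_2 = InvRound(s_1, k_0) = 0x46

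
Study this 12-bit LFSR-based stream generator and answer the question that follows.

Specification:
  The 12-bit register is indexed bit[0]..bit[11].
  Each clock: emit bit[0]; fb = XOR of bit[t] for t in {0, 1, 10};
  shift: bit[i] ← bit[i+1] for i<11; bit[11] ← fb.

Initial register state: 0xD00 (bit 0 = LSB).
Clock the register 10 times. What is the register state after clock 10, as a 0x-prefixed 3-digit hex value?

reg_0 = 0xD00
clock 1: out=0, reg = 0xE80
clock 2: out=0, reg = 0xF40
clock 3: out=0, reg = 0xFA0
clock 4: out=0, reg = 0xFD0
clock 5: out=0, reg = 0xFE8
clock 6: out=0, reg = 0xFF4
clock 7: out=0, reg = 0xFFA
clock 8: out=0, reg = 0x7FD
clock 9: out=1, reg = 0x3FE
clock 10: out=0, reg = 0x9FF

0x9FF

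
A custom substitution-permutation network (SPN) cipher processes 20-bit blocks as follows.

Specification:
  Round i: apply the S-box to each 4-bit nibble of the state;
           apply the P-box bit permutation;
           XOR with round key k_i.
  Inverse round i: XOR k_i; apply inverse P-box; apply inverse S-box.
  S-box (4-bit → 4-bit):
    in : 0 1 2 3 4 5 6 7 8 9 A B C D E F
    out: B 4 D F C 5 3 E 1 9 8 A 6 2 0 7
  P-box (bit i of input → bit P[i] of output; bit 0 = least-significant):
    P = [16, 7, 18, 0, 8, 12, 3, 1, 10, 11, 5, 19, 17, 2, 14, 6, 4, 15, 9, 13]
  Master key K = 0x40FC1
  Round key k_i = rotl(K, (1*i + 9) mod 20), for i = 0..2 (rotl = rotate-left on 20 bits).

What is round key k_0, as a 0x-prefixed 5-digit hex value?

K = 0x40FC1
k_0 = rotl(K, (1*0+9) mod 20) = rotl(K, 9) = 0xF8281

0xF8281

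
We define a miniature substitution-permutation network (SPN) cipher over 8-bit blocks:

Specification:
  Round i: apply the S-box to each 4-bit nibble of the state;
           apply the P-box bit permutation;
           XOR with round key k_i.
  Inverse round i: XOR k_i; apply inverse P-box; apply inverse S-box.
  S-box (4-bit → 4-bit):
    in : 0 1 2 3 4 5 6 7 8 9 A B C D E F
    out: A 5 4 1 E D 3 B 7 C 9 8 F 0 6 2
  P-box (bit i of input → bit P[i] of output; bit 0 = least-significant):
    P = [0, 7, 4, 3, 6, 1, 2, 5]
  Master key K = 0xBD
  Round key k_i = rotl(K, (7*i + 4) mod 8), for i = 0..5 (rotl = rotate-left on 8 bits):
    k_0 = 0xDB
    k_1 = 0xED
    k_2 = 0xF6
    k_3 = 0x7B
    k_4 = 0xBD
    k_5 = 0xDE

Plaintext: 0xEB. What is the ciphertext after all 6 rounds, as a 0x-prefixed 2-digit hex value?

0xA3

s_0 = plaintext = 0xEB
s_1 = Round(s_0, k_0) = 0xD5
s_2 = Round(s_1, k_1) = 0xF4
s_3 = Round(s_2, k_2) = 0x6C
s_4 = Round(s_3, k_3) = 0xA0
s_5 = Round(s_4, k_4) = 0x55
s_6 = Round(s_5, k_5) = 0xA3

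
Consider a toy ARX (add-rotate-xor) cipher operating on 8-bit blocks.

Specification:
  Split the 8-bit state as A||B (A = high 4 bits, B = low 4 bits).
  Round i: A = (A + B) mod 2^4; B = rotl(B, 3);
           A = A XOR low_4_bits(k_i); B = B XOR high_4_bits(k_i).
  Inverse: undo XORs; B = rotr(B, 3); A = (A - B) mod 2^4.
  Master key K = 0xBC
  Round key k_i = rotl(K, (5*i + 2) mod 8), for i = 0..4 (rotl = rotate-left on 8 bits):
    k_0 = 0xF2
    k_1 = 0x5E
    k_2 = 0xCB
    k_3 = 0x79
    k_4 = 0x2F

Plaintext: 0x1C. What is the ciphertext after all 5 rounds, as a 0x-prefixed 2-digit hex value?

0xB9

s_0 = plaintext = 0x1C
s_1 = Round(s_0, k_0) = 0xF9
s_2 = Round(s_1, k_1) = 0x69
s_3 = Round(s_2, k_2) = 0x40
s_4 = Round(s_3, k_3) = 0xD7
s_5 = Round(s_4, k_4) = 0xB9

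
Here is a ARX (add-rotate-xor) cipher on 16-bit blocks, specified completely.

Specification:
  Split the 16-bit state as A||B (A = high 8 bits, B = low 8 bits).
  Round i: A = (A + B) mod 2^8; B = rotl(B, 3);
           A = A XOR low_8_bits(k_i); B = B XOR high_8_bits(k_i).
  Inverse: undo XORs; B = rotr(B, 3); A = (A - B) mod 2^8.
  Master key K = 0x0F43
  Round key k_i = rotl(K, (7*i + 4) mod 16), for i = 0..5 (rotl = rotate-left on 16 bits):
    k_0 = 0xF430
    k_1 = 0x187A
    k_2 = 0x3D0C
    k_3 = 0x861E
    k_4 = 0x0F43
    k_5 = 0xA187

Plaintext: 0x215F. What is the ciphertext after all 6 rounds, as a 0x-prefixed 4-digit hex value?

s_0 = plaintext = 0x215F
s_1 = Round(s_0, k_0) = 0xB00E
s_2 = Round(s_1, k_1) = 0xC468
s_3 = Round(s_2, k_2) = 0x207E
s_4 = Round(s_3, k_3) = 0x8075
s_5 = Round(s_4, k_4) = 0xB6A4
s_6 = Round(s_5, k_5) = 0xDD84

0xDD84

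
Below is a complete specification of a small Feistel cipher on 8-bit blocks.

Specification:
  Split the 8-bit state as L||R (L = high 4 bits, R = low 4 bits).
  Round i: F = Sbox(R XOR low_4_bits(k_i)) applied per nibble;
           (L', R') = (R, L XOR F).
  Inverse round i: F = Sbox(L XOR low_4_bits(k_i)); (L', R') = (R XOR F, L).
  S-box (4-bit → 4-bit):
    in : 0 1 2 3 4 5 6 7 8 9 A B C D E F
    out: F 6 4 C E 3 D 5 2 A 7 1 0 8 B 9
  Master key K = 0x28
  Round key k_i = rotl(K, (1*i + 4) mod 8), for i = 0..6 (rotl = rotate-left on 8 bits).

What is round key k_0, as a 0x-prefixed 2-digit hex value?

0x82

K = 0x28
k_0 = rotl(K, (1*0+4) mod 8) = rotl(K, 4) = 0x82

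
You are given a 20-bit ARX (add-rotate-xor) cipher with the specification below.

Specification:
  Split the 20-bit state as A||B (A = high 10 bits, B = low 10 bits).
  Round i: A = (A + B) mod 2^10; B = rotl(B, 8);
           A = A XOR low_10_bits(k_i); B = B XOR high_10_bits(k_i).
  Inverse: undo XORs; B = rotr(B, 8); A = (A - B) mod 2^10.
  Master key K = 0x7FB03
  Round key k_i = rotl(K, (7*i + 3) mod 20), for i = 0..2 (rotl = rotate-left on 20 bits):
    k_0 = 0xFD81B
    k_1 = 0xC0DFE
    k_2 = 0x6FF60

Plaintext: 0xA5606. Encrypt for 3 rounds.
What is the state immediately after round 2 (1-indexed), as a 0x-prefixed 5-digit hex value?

0x0245E

s_0 = plaintext = 0xA5606
s_1 = Round(s_0, k_0) = 0x20177
s_2 = Round(s_1, k_1) = 0x0245E
s_3 = Round(s_2, k_2) = 0xC1FA8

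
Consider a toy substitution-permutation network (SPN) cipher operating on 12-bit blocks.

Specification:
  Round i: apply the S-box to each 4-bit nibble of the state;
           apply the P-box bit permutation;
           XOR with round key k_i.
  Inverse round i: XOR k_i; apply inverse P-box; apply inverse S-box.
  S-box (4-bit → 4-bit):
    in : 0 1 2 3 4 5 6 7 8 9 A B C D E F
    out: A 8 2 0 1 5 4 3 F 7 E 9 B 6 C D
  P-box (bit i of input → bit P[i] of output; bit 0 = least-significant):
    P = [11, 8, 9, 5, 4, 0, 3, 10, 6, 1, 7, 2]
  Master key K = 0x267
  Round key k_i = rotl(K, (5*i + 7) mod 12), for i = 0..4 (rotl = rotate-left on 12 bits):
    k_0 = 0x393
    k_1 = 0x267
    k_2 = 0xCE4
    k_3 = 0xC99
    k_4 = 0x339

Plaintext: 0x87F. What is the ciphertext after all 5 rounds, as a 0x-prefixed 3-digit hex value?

0xD61

s_0 = plaintext = 0x87F
s_1 = Round(s_0, k_0) = 0x964
s_2 = Round(s_1, k_1) = 0xAAD
s_3 = Round(s_2, k_2) = 0xB6B
s_4 = Round(s_3, k_3) = 0x4F5
s_5 = Round(s_4, k_4) = 0xD61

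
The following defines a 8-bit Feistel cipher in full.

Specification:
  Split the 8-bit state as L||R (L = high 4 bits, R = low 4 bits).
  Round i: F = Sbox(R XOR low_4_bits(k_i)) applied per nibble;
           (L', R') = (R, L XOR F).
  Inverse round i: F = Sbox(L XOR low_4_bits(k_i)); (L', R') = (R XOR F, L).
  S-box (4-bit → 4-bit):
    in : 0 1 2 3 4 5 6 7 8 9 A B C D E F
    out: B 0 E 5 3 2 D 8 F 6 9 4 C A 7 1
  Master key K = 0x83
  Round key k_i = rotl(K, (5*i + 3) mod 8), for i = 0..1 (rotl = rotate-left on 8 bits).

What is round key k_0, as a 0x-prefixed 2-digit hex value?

K = 0x83
k_0 = rotl(K, (5*0+3) mod 8) = rotl(K, 3) = 0x1C

0x1C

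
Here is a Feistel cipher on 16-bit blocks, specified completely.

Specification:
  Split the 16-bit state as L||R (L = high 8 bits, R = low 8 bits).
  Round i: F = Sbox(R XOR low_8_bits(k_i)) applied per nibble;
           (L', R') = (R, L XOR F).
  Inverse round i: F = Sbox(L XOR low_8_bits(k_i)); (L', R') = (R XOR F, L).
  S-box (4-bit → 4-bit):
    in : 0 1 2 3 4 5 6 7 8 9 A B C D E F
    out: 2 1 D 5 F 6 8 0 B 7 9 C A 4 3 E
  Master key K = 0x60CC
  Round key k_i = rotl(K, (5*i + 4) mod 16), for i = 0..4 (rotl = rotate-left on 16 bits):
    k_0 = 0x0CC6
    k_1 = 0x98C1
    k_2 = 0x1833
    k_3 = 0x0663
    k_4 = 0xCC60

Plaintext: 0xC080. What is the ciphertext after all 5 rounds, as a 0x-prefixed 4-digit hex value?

0x383C

s_0 = plaintext = 0xC080
s_1 = Round(s_0, k_0) = 0x8038
s_2 = Round(s_1, k_1) = 0x3867
s_3 = Round(s_2, k_2) = 0x6757
s_4 = Round(s_3, k_3) = 0x5738
s_5 = Round(s_4, k_4) = 0x383C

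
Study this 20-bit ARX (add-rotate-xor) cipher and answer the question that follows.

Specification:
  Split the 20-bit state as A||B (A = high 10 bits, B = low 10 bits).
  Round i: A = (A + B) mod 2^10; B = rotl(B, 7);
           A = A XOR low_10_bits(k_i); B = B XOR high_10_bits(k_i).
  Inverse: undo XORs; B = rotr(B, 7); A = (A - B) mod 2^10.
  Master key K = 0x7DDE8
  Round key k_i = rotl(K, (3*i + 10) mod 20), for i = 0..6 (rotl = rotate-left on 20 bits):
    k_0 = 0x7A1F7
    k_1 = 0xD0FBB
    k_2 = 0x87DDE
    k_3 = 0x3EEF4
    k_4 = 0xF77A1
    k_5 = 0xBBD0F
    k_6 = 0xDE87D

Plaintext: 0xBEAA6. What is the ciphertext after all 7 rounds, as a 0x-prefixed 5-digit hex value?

s_0 = plaintext = 0xBEAA6
s_1 = Round(s_0, k_0) = 0x15EBC
s_2 = Round(s_1, k_1) = 0x2A114
s_3 = Round(s_2, k_2) = 0x1883D
s_4 = Round(s_3, k_3) = 0x9AE7C
s_5 = Round(s_4, k_4) = 0xD1992
s_6 = Round(s_5, k_5) = 0x75FDD
s_7 = Round(s_6, k_6) = 0x72581

0x72581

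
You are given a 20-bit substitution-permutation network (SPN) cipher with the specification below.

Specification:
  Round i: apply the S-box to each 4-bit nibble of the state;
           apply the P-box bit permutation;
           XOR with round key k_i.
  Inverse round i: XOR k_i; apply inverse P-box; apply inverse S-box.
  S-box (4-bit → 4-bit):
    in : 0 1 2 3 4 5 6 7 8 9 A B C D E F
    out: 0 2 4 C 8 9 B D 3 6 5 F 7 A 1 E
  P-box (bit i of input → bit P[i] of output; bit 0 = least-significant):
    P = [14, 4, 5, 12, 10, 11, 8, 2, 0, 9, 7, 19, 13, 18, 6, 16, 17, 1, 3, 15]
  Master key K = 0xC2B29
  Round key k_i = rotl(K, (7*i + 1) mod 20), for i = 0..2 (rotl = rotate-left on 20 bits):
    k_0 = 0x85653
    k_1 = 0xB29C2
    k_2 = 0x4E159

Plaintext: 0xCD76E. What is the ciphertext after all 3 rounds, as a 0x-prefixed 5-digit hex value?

s_0 = plaintext = 0xCD76E
s_1 = Round(s_0, k_0) = 0x71ADC
s_2 = Round(s_1, k_1) = 0xDE17F
s_3 = Round(s_2, k_2) = 0x4566F

0x4566F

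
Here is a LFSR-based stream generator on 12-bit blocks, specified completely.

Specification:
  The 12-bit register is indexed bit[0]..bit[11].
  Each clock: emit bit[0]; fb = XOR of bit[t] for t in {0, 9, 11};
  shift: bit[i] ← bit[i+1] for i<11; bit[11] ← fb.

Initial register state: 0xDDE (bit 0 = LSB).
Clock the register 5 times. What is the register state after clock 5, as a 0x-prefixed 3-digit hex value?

reg_0 = 0xDDE
clock 1: out=0, reg = 0xEEF
clock 2: out=1, reg = 0xF77
clock 3: out=1, reg = 0xFBB
clock 4: out=1, reg = 0xFDD
clock 5: out=1, reg = 0xFEE

0xFEE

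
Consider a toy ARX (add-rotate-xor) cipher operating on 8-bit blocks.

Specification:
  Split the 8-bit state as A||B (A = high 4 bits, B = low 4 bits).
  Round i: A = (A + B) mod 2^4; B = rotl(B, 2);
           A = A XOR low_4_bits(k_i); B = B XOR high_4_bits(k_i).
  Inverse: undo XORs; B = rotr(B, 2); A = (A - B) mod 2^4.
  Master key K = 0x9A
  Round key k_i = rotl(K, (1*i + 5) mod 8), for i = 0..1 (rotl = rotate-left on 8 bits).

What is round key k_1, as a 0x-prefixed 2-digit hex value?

K = 0x9A
k_0 = rotl(K, (1*0+5) mod 8) = rotl(K, 5) = 0x53
k_1 = rotl(K, (1*1+5) mod 8) = rotl(K, 6) = 0xA6

0xA6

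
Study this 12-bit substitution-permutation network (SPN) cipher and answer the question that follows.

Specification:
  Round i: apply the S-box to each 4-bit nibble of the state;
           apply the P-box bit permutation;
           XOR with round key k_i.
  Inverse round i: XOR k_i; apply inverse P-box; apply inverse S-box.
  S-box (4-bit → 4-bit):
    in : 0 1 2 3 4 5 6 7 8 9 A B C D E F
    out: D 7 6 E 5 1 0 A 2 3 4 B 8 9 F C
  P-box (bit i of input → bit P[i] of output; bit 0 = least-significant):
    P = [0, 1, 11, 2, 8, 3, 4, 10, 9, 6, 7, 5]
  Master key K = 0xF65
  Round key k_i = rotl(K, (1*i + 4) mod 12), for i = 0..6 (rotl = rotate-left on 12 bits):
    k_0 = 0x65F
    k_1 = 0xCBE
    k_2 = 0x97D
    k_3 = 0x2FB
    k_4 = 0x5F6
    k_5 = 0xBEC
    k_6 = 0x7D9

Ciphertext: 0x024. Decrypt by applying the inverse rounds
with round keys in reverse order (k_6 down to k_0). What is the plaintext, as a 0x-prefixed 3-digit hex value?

s_0 = ciphertext = 0x024
s_1 = InvRound(s_0, k_6) = 0xEED
s_2 = InvRound(s_1, k_5) = 0x6D5
s_3 = InvRound(s_2, k_4) = 0xD59
s_4 = InvRound(s_3, k_3) = 0x0D2
s_5 = InvRound(s_4, k_2) = 0xF9E
s_6 = InvRound(s_5, k_1) = 0xD56
s_7 = InvRound(s_6, k_0) = 0x594

0x594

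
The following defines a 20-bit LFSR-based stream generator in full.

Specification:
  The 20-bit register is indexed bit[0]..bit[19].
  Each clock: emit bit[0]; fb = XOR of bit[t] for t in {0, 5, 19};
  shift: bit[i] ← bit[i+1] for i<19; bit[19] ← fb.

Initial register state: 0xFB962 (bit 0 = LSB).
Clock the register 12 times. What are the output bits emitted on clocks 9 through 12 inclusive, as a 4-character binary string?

1001

reg_0 = 0xFB962
clock 1: out=0, reg = 0x7DCB1
clock 2: out=1, reg = 0x3EE58
clock 3: out=0, reg = 0x1F72C
clock 4: out=0, reg = 0x8FB96
clock 5: out=0, reg = 0xC7DCB
clock 6: out=1, reg = 0x63EE5
clock 7: out=1, reg = 0x31F72
clock 8: out=0, reg = 0x98FB9
clock 9: out=1, reg = 0xCC7DC
clock 10: out=0, reg = 0xE63EE
clock 11: out=0, reg = 0x731F7
clock 12: out=1, reg = 0x398FB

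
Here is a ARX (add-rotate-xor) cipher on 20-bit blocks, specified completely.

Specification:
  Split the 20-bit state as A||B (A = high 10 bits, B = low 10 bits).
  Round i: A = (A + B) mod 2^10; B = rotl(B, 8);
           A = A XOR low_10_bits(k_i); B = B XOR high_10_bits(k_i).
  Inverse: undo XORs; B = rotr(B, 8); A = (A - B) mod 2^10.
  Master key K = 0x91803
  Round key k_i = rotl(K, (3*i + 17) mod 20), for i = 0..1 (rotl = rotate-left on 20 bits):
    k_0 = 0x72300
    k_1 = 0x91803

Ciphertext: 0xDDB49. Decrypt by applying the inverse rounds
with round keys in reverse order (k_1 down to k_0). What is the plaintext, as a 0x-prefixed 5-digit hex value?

0x18FD5

s_0 = ciphertext = 0xDDB49
s_1 = InvRound(s_0, k_1) = 0xCE03D
s_2 = InvRound(s_1, k_0) = 0x18FD5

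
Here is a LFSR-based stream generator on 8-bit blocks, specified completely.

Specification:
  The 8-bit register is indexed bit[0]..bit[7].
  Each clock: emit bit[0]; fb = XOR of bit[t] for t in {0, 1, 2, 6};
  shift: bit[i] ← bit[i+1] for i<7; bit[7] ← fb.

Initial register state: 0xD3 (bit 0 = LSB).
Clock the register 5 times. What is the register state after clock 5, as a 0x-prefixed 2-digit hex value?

reg_0 = 0xD3
clock 1: out=1, reg = 0xE9
clock 2: out=1, reg = 0x74
clock 3: out=0, reg = 0x3A
clock 4: out=0, reg = 0x9D
clock 5: out=1, reg = 0x4E

0x4E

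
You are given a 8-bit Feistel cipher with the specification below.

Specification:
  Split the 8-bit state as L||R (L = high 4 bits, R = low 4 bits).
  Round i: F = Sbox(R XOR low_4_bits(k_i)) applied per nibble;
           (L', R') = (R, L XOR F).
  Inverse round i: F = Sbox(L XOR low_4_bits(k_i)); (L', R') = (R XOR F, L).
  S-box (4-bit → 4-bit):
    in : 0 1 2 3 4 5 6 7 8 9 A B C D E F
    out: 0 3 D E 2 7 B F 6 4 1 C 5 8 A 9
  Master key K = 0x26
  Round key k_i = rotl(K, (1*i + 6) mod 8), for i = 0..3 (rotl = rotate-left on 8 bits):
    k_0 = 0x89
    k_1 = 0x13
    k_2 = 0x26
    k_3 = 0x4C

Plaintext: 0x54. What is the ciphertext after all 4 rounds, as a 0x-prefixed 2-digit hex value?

0xB1

s_0 = plaintext = 0x54
s_1 = Round(s_0, k_0) = 0x4D
s_2 = Round(s_1, k_1) = 0xDE
s_3 = Round(s_2, k_2) = 0xEB
s_4 = Round(s_3, k_3) = 0xB1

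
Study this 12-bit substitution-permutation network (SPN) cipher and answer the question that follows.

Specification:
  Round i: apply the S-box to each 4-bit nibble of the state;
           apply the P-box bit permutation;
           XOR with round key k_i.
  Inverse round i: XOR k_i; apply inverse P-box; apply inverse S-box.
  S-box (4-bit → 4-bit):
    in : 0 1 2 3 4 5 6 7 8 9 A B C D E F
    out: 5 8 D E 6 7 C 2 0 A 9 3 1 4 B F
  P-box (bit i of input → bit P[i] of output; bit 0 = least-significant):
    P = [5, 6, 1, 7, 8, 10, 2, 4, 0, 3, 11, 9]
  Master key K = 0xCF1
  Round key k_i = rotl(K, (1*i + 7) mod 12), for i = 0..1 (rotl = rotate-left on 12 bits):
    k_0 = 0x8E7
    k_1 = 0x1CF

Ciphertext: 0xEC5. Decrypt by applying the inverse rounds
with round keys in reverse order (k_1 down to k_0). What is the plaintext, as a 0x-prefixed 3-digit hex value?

s_0 = ciphertext = 0xEC5
s_1 = InvRound(s_0, k_1) = 0x3BD
s_2 = InvRound(s_1, k_0) = 0x3A4

0x3A4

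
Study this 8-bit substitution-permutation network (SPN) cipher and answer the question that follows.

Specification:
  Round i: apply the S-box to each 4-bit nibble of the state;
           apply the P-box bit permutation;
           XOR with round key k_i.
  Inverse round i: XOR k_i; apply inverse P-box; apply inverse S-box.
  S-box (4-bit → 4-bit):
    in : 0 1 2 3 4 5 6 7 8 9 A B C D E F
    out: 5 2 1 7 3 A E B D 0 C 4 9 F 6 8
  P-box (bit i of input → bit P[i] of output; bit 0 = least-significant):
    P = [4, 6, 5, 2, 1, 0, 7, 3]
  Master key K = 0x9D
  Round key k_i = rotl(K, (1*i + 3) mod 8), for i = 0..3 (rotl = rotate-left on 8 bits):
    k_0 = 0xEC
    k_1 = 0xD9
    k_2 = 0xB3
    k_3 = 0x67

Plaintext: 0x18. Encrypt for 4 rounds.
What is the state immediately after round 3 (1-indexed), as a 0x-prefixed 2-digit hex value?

0xAA

s_0 = plaintext = 0x18
s_1 = Round(s_0, k_0) = 0xD9
s_2 = Round(s_1, k_1) = 0x52
s_3 = Round(s_2, k_2) = 0xAA
s_4 = Round(s_3, k_3) = 0xCB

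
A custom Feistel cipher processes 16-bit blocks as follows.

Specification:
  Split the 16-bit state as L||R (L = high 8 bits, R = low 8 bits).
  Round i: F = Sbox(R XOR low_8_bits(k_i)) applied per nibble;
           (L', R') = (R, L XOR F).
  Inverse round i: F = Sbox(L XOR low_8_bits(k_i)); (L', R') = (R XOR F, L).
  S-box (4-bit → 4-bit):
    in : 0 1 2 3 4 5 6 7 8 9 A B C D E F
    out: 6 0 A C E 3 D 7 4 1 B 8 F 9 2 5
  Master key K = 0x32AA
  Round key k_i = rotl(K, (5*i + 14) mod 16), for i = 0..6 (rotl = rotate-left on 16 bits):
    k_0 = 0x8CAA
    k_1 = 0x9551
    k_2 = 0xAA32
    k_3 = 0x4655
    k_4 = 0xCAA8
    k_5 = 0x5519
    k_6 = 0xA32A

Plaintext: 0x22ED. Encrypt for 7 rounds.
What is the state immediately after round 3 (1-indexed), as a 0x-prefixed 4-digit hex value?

s_0 = plaintext = 0x22ED
s_1 = Round(s_0, k_0) = 0xEDC5
s_2 = Round(s_1, k_1) = 0xC5F3
s_3 = Round(s_2, k_2) = 0xF335
s_4 = Round(s_3, k_3) = 0x3525
s_5 = Round(s_4, k_4) = 0x257C
s_6 = Round(s_5, k_5) = 0x7CF6
s_7 = Round(s_6, k_6) = 0xF6E3

0xF335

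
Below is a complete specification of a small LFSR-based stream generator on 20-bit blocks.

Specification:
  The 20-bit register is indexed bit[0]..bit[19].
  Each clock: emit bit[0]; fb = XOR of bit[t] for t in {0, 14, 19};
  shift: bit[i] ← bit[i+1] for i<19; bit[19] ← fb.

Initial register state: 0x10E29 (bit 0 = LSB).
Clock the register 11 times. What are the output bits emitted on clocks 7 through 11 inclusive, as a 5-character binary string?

reg_0 = 0x10E29
clock 1: out=1, reg = 0x88714
clock 2: out=0, reg = 0xC438A
clock 3: out=0, reg = 0x621C5
clock 4: out=1, reg = 0xB10E2
clock 5: out=0, reg = 0xD8871
clock 6: out=1, reg = 0x6C438
clock 7: out=0, reg = 0xB621C
clock 8: out=0, reg = 0x5B10E
clock 9: out=0, reg = 0x2D887
clock 10: out=1, reg = 0x16C43
clock 11: out=1, reg = 0x0B621

00011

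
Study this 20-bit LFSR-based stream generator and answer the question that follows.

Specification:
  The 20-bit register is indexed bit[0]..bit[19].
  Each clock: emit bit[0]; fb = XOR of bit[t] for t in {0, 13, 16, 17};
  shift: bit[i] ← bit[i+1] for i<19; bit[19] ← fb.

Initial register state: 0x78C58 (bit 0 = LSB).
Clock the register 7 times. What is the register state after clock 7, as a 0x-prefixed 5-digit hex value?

0xC0F18

reg_0 = 0x78C58
clock 1: out=0, reg = 0x3C62C
clock 2: out=0, reg = 0x1E316
clock 3: out=0, reg = 0x0F18B
clock 4: out=1, reg = 0x078C5
clock 5: out=1, reg = 0x03C62
clock 6: out=0, reg = 0x81E31
clock 7: out=1, reg = 0xC0F18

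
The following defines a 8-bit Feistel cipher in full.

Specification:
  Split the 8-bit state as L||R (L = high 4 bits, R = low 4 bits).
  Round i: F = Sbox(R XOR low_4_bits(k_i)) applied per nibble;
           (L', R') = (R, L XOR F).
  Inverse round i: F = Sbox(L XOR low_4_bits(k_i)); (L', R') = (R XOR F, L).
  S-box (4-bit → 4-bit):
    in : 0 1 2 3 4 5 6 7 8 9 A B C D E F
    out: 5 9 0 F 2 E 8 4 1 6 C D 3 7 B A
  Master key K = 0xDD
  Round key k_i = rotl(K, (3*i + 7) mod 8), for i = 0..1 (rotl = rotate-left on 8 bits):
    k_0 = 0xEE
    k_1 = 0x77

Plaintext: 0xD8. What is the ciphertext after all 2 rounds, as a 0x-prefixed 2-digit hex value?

0x58

s_0 = plaintext = 0xD8
s_1 = Round(s_0, k_0) = 0x85
s_2 = Round(s_1, k_1) = 0x58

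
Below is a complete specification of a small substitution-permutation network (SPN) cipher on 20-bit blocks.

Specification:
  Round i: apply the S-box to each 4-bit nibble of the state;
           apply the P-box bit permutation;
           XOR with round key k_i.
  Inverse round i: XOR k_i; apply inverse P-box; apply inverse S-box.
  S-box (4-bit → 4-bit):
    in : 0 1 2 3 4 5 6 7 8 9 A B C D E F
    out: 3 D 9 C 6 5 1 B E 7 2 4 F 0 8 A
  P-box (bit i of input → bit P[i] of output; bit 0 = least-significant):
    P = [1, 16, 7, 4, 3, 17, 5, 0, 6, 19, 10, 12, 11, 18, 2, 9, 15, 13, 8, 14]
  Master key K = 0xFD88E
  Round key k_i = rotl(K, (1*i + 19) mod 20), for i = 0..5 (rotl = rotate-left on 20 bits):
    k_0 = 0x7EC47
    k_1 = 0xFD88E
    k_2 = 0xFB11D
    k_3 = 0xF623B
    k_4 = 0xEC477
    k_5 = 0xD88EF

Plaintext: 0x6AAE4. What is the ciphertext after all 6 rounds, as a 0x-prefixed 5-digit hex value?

0xB4331

s_0 = plaintext = 0x6AAE4
s_1 = Round(s_0, k_0) = 0xA6CC6
s_2 = Round(s_1, k_1) = 0x5E4E5
s_3 = Round(s_2, k_2) = 0x7369E
s_4 = Round(s_3, k_3) = 0xD8047
s_5 = Round(s_4, k_4) = 0x1C601
s_6 = Round(s_5, k_5) = 0xB4331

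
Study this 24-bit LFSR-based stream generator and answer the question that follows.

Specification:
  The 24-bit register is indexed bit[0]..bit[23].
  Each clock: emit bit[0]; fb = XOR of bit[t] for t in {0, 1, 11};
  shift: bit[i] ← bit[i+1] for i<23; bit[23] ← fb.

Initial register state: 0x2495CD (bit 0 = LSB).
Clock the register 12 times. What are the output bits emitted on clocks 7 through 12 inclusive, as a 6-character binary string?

111010

reg_0 = 0x2495CD
clock 1: out=1, reg = 0x924AE6
clock 2: out=0, reg = 0x492573
clock 3: out=1, reg = 0x2492B9
clock 4: out=1, reg = 0x92495C
clock 5: out=0, reg = 0xC924AE
clock 6: out=0, reg = 0xE49257
clock 7: out=1, reg = 0x72492B
clock 8: out=1, reg = 0xB92495
clock 9: out=1, reg = 0xDC924A
clock 10: out=0, reg = 0xEE4925
clock 11: out=1, reg = 0x772492
clock 12: out=0, reg = 0xBB9249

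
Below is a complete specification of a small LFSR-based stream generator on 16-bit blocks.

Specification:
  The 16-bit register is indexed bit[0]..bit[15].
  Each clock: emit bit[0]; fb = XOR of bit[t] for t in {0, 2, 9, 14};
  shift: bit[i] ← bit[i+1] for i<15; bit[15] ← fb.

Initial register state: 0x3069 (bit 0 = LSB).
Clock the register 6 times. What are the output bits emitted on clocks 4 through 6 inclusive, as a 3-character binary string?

101

reg_0 = 0x3069
clock 1: out=1, reg = 0x9834
clock 2: out=0, reg = 0xCC1A
clock 3: out=0, reg = 0xE60D
clock 4: out=1, reg = 0x7306
clock 5: out=0, reg = 0xB983
clock 6: out=1, reg = 0xDCC1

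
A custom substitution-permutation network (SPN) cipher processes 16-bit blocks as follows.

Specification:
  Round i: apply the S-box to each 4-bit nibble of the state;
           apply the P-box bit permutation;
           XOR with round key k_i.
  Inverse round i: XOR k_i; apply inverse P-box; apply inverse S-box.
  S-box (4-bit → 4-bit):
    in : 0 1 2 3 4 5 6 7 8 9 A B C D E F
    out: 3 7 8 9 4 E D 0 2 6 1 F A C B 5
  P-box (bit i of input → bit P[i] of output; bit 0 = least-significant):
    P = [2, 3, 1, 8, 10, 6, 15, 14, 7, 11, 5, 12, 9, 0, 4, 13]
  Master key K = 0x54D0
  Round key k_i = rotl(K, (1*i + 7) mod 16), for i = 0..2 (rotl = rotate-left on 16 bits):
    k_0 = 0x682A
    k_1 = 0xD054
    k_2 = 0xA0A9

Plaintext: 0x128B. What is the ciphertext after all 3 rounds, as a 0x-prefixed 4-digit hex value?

s_0 = plaintext = 0x128B
s_1 = Round(s_0, k_0) = 0x7B75
s_2 = Round(s_1, k_1) = 0xC9FE
s_3 = Round(s_2, k_2) = 0x0D84

0x0D84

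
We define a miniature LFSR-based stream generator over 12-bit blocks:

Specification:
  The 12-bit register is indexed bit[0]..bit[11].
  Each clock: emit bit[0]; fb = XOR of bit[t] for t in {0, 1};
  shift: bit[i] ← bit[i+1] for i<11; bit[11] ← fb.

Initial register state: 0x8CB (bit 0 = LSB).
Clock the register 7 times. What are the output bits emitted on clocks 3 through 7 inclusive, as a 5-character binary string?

01001

reg_0 = 0x8CB
clock 1: out=1, reg = 0x465
clock 2: out=1, reg = 0xA32
clock 3: out=0, reg = 0xD19
clock 4: out=1, reg = 0xE8C
clock 5: out=0, reg = 0x746
clock 6: out=0, reg = 0xBA3
clock 7: out=1, reg = 0x5D1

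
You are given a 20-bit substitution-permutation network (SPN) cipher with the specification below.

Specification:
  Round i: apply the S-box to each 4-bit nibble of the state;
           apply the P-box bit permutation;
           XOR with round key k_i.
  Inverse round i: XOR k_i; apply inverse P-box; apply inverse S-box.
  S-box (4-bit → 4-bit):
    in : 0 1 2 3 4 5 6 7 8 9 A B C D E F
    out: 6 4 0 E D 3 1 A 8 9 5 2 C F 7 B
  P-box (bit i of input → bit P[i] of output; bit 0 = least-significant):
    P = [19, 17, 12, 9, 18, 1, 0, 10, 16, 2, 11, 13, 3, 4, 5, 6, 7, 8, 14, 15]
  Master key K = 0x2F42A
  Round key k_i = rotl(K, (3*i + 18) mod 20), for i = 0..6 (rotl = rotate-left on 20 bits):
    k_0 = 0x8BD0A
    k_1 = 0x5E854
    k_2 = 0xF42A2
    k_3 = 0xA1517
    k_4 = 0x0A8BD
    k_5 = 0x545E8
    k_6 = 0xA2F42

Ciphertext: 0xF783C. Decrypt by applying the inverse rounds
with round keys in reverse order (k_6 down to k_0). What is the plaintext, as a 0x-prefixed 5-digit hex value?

0x1AC8D

s_0 = ciphertext = 0xF783C
s_1 = InvRound(s_0, k_6) = 0x0D5FC
s_2 = InvRound(s_1, k_5) = 0x8B561
s_3 = InvRound(s_2, k_4) = 0x5F08A
s_4 = InvRound(s_3, k_3) = 0xD5F45
s_5 = InvRound(s_4, k_2) = 0x5C030
s_6 = InvRound(s_5, k_1) = 0x2C322
s_7 = InvRound(s_6, k_0) = 0x1AC8D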